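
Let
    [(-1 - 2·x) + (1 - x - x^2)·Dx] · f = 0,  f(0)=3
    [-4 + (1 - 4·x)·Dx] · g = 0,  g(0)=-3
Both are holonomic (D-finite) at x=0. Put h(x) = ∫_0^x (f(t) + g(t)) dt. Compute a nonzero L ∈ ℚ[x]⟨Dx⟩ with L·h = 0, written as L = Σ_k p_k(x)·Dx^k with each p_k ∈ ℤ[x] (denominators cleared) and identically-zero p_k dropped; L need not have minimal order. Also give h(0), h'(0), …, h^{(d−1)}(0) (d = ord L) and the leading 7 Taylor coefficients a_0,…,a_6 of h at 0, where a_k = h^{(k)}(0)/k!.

f: a_k = 3, 3, 6, 9, 15, 24, 39, …
g: a_k = -3, -12, -48, -192, -768, -3072, -12288, …
h₀=f+g: left-lcm gives L₀, ord ≤ 2.
Integrate: L := L₀·Dx.
L = (-16 - 72·x + 24·x^2 - 32·x^3)·Dx + (28 - 38·x - 54·x^2 + 16·x^3 - 64·x^4)·Dx^2 + (-3 + 17·x - 23·x^2 + 14·x^3 - 4·x^4 - 16·x^5)·Dx^3  (order 3).
h: a_k = 0, 0, -9/2, -14, -183/4, -753/5, -508, …
ICs: h(0) = 0, h′(0) = 0, h′′(0) = -9.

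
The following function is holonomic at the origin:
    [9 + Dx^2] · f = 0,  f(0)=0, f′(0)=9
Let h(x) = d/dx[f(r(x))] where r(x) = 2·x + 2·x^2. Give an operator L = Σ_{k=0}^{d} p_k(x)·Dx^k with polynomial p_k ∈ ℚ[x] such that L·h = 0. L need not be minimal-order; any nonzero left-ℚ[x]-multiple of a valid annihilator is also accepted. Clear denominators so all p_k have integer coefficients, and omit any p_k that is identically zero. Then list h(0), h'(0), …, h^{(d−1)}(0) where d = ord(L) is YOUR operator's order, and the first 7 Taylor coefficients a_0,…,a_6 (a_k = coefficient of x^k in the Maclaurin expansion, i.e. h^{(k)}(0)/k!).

L = (48 + 288·x + 864·x^2 + 1152·x^3 + 576·x^4) + (-6 - 12·x)·Dx + (1 + 4·x + 4·x^2)·Dx^2  (order 2).
h: a_k = 18, 36, -324, -1296, -648, 5184, 62208/5, …
ICs: h(0) = 18, h′(0) = 36.

f: a_k = 0, 9, 0, -27/2, 0, 243/40, 0, …
Change of var in L_f (x↦r) gives L₀.
Differentiate: ansatz ord ≤ ord L₀ ⇒ L.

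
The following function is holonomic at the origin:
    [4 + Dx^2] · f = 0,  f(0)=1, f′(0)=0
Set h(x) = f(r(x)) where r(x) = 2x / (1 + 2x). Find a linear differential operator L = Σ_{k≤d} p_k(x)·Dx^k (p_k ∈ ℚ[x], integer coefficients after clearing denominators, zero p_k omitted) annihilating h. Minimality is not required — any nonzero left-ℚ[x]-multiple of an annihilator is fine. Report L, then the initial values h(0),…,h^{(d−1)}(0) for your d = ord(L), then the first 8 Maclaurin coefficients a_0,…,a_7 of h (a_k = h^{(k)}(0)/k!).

f: a_k = 1, 0, -2, 0, 2/3, 0, -4/45, 0, …
Substitute x→r, Dx→(1/r')Dx; clear ⇒ L₀.
L = 16 + (4 + 24·x + 48·x^2 + 32·x^3)·Dx + (1 + 8·x + 24·x^2 + 32·x^3 + 16·x^4)·Dx^2  (order 2).
h: a_k = 1, 0, -8, 32, -256/3, 512/3, -9856/45, -512/5, …
ICs: h(0) = 1, h′(0) = 0.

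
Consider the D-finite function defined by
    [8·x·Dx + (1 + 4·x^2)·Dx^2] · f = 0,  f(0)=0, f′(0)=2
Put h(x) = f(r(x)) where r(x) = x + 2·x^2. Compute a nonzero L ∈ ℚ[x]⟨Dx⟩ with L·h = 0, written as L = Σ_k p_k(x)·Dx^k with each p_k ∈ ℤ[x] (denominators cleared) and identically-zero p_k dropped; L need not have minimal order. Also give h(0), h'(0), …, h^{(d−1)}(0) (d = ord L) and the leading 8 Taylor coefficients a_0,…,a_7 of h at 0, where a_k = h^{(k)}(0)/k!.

f: a_k = 0, 2, 0, -8/3, 0, 32/5, 0, -128/7, …
Change of var in L_f (x↦r) gives L₀.
L = (-4 + 8·x + 64·x^2 + 192·x^3 + 192·x^4)·Dx + (1 + 4·x + 4·x^2 + 32·x^3 + 80·x^4 + 64·x^5)·Dx^2  (order 2).
h: a_k = 0, 2, 4, -8/3, -16, -128/5, 128/3, 1664/7, …
ICs: h(0) = 0, h′(0) = 2.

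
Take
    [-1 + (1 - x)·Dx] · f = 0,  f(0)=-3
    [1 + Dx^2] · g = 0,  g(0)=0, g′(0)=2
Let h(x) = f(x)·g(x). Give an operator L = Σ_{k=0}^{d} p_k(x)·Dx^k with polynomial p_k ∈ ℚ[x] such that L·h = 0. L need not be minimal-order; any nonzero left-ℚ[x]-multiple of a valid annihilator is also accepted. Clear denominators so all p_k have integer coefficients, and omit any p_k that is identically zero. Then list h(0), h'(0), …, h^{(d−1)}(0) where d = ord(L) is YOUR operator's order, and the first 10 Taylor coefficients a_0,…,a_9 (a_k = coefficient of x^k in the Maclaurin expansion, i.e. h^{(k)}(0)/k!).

f: a_k = -3, -3, -3, -3, -3, -3, -3, -3, -3, -3, …
g: a_k = 0, 2, 0, -1/3, 0, 1/60, 0, -1/2520, 0, 1/181440, …
h₀=f·g: eliminate ⇒ L₀, order ≤ 1·2.
L = (-1 + x) + 2·Dx + (-1 + x)·Dx^2  (order 2).
h: a_k = 0, -6, -6, -5, -5, -101/20, -101/20, -4241/840, -4241/840, -305353/60480, …
ICs: h(0) = 0, h′(0) = -6.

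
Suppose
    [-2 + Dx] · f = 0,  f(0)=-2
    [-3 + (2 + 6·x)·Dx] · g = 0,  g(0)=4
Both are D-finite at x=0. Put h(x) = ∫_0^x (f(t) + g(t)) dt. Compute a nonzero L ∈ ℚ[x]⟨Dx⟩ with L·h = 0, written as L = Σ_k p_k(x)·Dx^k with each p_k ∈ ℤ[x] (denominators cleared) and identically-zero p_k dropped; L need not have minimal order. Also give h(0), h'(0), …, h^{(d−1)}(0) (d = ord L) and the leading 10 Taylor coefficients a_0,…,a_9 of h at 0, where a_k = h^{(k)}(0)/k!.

f: a_k = -2, -4, -4, -8/3, -4/3, -8/15, -8/45, -16/315, -4/315, -8/2835, …
g: a_k = 4, 6, -9/2, 27/4, -405/32, 1701/64, -15309/256, 72171/512, -2814669/8192, 14073345/16384, …
f+g: L₀ = lclm(L_f,L_g), ord ≤ 1+1.
∫: right-multiply L₀ by Dx.
L = (42 + 72·x)·Dx + (-25 - 96·x - 144·x^2)·Dx^2 + (2 + 30·x + 72·x^2)·Dx^3  (order 3).
h: a_k = 0, 2, 1, -17/6, 49/48, -1343/480, 25003/5760, -690953/80640, 22725673/1290240, -886653503/23224320, …
ICs: h(0) = 0, h′(0) = 2, h′′(0) = 2.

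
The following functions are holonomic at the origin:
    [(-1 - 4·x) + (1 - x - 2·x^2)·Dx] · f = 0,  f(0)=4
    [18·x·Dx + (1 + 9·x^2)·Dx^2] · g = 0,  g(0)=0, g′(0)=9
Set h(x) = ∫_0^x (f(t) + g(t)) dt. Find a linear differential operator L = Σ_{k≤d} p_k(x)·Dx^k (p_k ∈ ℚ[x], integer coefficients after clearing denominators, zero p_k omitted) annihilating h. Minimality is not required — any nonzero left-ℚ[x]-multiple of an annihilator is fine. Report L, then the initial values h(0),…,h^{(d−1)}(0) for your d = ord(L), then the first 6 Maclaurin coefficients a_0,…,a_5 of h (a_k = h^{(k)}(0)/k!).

f: a_k = 4, 4, 12, 20, 44, 84, …
g: a_k = 0, 9, 0, -27, 0, 729/5, …
f+g: L₀ = lclm(L_f,L_g), ord ≤ 1+2.
h=∫h₀ ⇒ L = L₀·Dx.
L = (-18 + 72·x + 918·x^2 + 1872·x^3 + 4608·x^4 + 1296·x^6)·Dx^2 + (8 + 30·x + 278·x^3 + 1788·x^4 + 3216·x^5 + 324·x^6 + 1296·x^7)·Dx^3 + (-1 - 4·x - 24·x^2 - 4·x^3 - 103·x^4 + 300·x^5 + 312·x^6 + 108·x^7 + 216·x^8)·Dx^4  (order 4).
h: a_k = 0, 4, 13/2, 4, -7/4, 44/5, …
ICs: h(0) = 0, h′(0) = 4, h′′(0) = 13, h′′′(0) = 24.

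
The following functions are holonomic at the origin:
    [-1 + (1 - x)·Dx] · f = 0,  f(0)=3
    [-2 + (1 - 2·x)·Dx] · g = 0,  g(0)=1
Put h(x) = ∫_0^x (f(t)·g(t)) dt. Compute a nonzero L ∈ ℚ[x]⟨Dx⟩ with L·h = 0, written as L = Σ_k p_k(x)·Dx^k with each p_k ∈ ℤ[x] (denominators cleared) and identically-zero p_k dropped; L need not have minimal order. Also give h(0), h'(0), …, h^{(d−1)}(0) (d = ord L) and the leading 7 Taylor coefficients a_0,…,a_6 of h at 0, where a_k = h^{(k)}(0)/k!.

f: a_k = 3, 3, 3, 3, 3, 3, 3, …
g: a_k = 1, 2, 4, 8, 16, 32, 64, …
Sym-product of L_f,L_g gives L₀ (≤ ord 1).
h=∫₀ˣh₀: take L = L₀·Dx.
L = (-3 + 4·x)·Dx + (1 - 3·x + 2·x^2)·Dx^2  (order 2).
h: a_k = 0, 3, 9/2, 7, 45/4, 93/5, 63/2, …
ICs: h(0) = 0, h′(0) = 3.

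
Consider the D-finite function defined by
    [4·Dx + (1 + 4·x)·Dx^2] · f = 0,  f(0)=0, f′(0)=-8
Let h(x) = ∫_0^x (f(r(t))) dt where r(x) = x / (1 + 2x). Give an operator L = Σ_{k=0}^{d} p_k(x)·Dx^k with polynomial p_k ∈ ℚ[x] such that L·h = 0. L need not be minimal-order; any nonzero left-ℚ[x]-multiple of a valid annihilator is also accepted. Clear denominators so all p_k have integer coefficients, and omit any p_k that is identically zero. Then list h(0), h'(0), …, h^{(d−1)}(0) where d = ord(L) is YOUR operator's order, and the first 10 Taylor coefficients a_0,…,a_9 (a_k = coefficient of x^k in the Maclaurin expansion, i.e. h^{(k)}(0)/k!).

L = (8 + 24·x)·Dx^2 + (1 + 8·x + 12·x^2)·Dx^3  (order 3).
h: a_k = 0, 0, -4, 32/3, -104/3, 128, -7744/15, 6656/3, -69952/7, 419840/9, …
ICs: h(0) = 0, h′(0) = 0, h′′(0) = -8.

f: a_k = 0, -8, 16, -128/3, 128, -2048/5, 4096/3, -32768/7, 16384, -524288/9, …
f∘r: x↦r, Dx↦Dx/r' in L_f ⇒ L₀.
h=∫h₀ ⇒ L = L₀·Dx.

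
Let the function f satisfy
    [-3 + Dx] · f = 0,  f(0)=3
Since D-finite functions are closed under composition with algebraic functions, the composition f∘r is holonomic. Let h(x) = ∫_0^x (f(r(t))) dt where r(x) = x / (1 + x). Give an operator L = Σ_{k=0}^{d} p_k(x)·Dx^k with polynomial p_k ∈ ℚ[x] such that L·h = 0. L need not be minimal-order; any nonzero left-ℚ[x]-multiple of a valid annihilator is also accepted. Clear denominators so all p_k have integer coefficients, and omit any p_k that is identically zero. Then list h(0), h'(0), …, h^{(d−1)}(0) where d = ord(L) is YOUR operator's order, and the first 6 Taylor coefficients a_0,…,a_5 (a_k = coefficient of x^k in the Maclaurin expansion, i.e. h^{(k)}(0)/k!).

f: a_k = 3, 9, 27/2, 27/2, 81/8, 243/40, …
Change of var in L_f (x↦r) gives L₀.
Integrate: L := L₀·Dx.
L = -3·Dx + (1 + 2·x + x^2)·Dx^2  (order 2).
h: a_k = 0, 3, 9/2, 3/2, -9/8, 9/40, …
ICs: h(0) = 0, h′(0) = 3.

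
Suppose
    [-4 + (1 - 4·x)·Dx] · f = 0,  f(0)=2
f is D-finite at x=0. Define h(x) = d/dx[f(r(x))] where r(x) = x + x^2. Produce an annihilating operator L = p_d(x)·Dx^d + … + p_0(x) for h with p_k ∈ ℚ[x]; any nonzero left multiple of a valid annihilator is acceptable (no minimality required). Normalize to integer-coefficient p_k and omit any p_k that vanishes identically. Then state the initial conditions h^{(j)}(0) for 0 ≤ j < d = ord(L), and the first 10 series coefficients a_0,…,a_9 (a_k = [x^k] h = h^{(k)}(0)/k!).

L = (10 + 24·x + 24·x^2) + (-1 + 2·x + 12·x^2 + 8·x^3)·Dx  (order 1).
h: a_k = 8, 80, 576, 3712, 22400, 129792, 731136, 4034560, 21915648, 117575680, …
ICs: h(0) = 8.

f: a_k = 2, 8, 32, 128, 512, 2048, 8192, 32768, 131072, 524288, …
f∘r: x↦r, Dx↦Dx/r' in L_f ⇒ L₀.
h=h₀': d/dx-closure on L₀ ⇒ L.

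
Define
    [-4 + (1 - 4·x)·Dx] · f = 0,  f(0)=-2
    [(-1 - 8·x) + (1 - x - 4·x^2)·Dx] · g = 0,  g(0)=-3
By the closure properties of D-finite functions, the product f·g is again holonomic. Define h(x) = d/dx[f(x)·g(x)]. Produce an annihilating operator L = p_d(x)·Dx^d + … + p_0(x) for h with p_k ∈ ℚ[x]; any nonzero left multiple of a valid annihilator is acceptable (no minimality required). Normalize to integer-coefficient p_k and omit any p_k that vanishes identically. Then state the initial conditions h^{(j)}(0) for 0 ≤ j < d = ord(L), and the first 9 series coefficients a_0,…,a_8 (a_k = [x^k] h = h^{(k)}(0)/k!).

f: a_k = -2, -8, -32, -128, -512, -2048, -8192, -32768, -131072, …
g: a_k = -3, -3, -15, -27, -87, -195, -543, -1323, -3495, …
Sym-product of L_f,L_g gives L₀ (≤ ord 1).
h=h₀': d/dx-closure on L₀ ⇒ L.
L = (50 - 96·x - 480·x^2 + 3072·x^4) + (-5 + 25·x + 48·x^2 - 320·x^3 + 768·x^5)·Dx  (order 1).
h: a_k = 30, 300, 1962, 11160, 57750, 283716, 1342530, 6193200, 28027566, …
ICs: h(0) = 30.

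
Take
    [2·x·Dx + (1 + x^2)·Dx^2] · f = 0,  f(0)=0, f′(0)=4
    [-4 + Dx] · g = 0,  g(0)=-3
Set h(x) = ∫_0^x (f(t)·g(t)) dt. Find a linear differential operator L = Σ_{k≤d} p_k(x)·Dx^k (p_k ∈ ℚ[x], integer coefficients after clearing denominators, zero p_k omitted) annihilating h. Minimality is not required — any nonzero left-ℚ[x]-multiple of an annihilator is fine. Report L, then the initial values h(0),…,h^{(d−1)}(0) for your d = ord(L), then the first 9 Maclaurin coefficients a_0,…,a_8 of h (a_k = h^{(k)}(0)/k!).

f: a_k = 0, 4, 0, -4/3, 0, 4/5, 0, -4/7, 0, …
g: a_k = -3, -12, -24, -32, -32, -128/5, -256/15, -1024/105, -512/105, …
L₀ := L_f ⊗_s L_g (sym. prod.), ord ≤ 2.
h=∫h₀ ⇒ L = L₀·Dx.
L = (16 - 8·x + 16·x^2)·Dx + (-8 + 2·x - 8·x^2)·Dx^2 + (1 + x^2)·Dx^3  (order 3).
h: a_k = 0, 0, -6, -16, -23, -112/5, -82/5, -208/21, -377/70, …
ICs: h(0) = 0, h′(0) = 0, h′′(0) = -12.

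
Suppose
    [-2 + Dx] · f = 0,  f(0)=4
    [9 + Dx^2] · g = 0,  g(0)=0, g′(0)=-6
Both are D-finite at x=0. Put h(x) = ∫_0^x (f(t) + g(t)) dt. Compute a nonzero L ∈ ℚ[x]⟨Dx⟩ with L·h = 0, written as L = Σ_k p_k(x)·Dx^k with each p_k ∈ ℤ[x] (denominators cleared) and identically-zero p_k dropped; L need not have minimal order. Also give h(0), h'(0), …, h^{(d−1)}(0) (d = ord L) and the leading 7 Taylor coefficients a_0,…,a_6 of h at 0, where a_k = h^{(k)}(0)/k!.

L = -18·Dx + 9·Dx^2 - 2·Dx^3 + Dx^4  (order 4).
h: a_k = 0, 4, 1, 8/3, 43/12, 8/15, -179/360, …
ICs: h(0) = 0, h′(0) = 4, h′′(0) = 2, h′′′(0) = 16.

f: a_k = 4, 8, 8, 16/3, 8/3, 16/15, 16/45, …
g: a_k = 0, -6, 0, 9, 0, -81/20, 0, …
L₀ := lclm(L_f,L_g); ord L₀ ≤ 1+2.
∫: right-multiply L₀ by Dx.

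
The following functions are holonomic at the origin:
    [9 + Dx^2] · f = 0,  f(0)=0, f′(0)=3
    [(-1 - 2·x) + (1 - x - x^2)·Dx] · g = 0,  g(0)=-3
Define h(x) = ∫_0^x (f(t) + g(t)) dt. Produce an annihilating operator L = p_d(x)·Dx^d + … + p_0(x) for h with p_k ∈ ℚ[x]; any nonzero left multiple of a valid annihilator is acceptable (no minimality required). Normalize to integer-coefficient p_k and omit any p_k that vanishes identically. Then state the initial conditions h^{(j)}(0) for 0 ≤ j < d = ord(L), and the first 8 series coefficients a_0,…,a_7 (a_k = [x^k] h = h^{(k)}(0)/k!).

L = (-243 - 432·x + 81·x^2 - 216·x^3 - 405·x^4 - 162·x^5)·Dx + (117 - 225·x - 36·x^2 + 297·x^3 - 54·x^4 - 243·x^5 - 81·x^6)·Dx^2 + (-27 - 48·x + 9·x^2 - 24·x^3 - 45·x^4 - 18·x^5)·Dx^3 + (13 - 25·x - 4·x^2 + 33·x^3 - 6·x^4 - 27·x^5 - 9·x^6)·Dx^4  (order 4).
h: a_k = 0, -3, 0, -2, -27/8, -3, -293/80, -39/7, …
ICs: h(0) = 0, h′(0) = -3, h′′(0) = 0, h′′′(0) = -12.

f: a_k = 0, 3, 0, -9/2, 0, 81/40, 0, -243/560, …
g: a_k = -3, -3, -6, -9, -15, -24, -39, -63, …
f+g: L₀ = lclm(L_f,L_g), ord ≤ 2+1.
h=∫₀ˣh₀: take L = L₀·Dx.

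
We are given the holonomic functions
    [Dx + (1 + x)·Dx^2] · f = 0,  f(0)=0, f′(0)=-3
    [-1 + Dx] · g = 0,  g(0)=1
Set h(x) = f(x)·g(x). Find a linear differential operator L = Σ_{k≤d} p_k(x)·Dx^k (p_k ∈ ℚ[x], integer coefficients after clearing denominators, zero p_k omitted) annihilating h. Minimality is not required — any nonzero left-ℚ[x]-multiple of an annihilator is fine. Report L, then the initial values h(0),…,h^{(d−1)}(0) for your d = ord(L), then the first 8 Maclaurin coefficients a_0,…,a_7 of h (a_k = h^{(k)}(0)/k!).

f: a_k = 0, -3, 3/2, -1, 3/4, -3/5, 1/2, -3/7, …
g: a_k = 1, 1, 1/2, 1/6, 1/24, 1/120, 1/720, 1/5040, …
Product ⇒ symmetric product L₀, ord ≤ 2.
L = x + (-1 - 2·x)·Dx + (1 + x)·Dx^2  (order 2).
h: a_k = 0, -3, -3/2, -1, 0, -9/40, 7/48, -23/168, …
ICs: h(0) = 0, h′(0) = -3.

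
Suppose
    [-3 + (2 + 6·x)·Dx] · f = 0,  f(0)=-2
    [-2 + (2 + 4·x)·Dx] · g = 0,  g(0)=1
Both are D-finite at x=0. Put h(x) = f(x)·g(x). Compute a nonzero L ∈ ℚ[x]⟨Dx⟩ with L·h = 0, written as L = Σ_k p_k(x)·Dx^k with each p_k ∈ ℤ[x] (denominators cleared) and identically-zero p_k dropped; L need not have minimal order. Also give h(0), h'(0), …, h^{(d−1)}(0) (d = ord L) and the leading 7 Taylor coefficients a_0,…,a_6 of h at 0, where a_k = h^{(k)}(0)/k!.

f: a_k = -2, -3, 9/4, -27/8, 405/64, -1701/128, 15309/512, …
g: a_k = 1, 1, -1/2, 1/2, -5/8, 7/8, -21/16, …
Product ⇒ symmetric product L₀, ord ≤ 1.
L = (-5 - 12·x) + (2 + 10·x + 12·x^2)·Dx  (order 1).
h: a_k = -2, -5, 1/4, -5/8, 101/64, -515/128, 5301/512, …
ICs: h(0) = -2.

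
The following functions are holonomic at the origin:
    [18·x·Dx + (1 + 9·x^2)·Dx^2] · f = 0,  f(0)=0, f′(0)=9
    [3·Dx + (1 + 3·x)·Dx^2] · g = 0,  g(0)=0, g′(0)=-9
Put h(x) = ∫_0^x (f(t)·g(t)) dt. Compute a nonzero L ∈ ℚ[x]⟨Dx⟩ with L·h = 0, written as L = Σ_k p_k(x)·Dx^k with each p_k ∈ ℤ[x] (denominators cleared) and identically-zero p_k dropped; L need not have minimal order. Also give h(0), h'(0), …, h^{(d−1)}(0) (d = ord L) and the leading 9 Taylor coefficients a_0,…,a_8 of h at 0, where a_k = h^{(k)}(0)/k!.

f: a_k = 0, 9, 0, -27, 0, 729/5, 0, -6561/7, 0, …
g: a_k = 0, -9, 27/2, -27, 243/4, -729/5, 729/2, -6561/7, 19683/8, …
Product ⇒ symmetric product L₀, ord ≤ 4.
∫: right-multiply L₀ by Dx.
L = (648 + 3564·x + 19440·x^2 + 113724·x^3 + 262440·x^4 + 341172·x^5 + 236196·x^7)·Dx^2 + (162 + 3348·x + 24948·x^2 + 117612·x^3 + 396576·x^4 + 813564·x^5 + 918540·x^6 + 236196·x^7 + 826686·x^8)·Dx^3 + (36 + 576·x + 5184·x^2 + 25272·x^3 + 87480·x^4 + 227448·x^5 + 419904·x^6 + 472392·x^7 + 236196·x^8 + 472392·x^9)·Dx^4 + (5 + 54·x + 333·x^2 + 1512·x^3 + 5346·x^4 + 14580·x^5 + 30618·x^6 + 52488·x^7 + 59049·x^8 + 39366·x^9 + 59049·x^10)·Dx^5  (order 5).
h: a_k = 0, 0, 0, -27, 243/8, 0, 243/8, -9477/35, 72171/160, …
ICs: h(0) = 0, h′(0) = 0, h′′(0) = 0, h′′′(0) = -162, h′′′′(0) = 729.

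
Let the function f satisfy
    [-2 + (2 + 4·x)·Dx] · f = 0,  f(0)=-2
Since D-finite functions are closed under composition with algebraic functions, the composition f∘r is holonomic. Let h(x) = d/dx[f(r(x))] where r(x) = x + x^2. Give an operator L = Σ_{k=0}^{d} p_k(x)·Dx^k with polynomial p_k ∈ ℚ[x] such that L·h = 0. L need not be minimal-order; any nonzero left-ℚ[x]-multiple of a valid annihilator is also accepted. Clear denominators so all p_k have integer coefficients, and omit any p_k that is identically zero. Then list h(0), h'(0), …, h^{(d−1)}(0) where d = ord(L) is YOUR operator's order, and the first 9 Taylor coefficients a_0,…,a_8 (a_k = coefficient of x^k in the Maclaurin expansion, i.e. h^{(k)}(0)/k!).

f: a_k = -2, -2, 1, -1, 5/4, -7/4, 21/8, -33/8, 429/64, …
Change of var in L_f (x↦r) gives L₀.
Differentiate: ansatz ord ≤ ord L₀ ⇒ L.
L = 1 + (-1 - 4·x - 6·x^2 - 4·x^3)·Dx  (order 1).
h: a_k = -2, -2, 3, -3, 5/4, 9/4, -49/8, 61/8, -243/64, …
ICs: h(0) = -2.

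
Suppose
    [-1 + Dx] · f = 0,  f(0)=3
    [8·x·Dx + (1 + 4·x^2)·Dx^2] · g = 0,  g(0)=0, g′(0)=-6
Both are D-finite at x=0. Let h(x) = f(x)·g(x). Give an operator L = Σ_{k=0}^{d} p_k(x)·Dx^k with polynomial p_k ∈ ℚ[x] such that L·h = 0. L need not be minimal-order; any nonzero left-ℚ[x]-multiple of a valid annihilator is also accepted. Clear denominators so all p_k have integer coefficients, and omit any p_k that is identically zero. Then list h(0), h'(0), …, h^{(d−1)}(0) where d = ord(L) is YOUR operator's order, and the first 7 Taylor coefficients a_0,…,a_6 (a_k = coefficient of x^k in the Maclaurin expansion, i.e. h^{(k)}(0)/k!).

L = (1 - 8·x + 4·x^2) + (-2 + 8·x - 8·x^2)·Dx + (1 + 4·x^2)·Dx^2  (order 2).
h: a_k = 0, -18, -18, 15, 21, -927/20, -215/4, …
ICs: h(0) = 0, h′(0) = -18.

f: a_k = 3, 3, 3/2, 1/2, 1/8, 1/40, 1/240, …
g: a_k = 0, -6, 0, 8, 0, -96/5, 0, …
h₀=f·g: eliminate ⇒ L₀, order ≤ 1·2.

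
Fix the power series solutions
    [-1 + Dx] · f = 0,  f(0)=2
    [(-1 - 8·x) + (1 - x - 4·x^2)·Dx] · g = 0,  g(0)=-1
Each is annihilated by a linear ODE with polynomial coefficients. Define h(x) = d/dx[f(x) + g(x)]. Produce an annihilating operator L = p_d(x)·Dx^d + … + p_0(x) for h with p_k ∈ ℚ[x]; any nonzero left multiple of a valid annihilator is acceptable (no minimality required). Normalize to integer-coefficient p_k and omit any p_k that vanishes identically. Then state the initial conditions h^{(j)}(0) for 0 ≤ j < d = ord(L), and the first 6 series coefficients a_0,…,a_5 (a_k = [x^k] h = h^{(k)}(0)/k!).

f: a_k = 2, 2, 1, 1/3, 1/12, 1/60, …
g: a_k = -1, -1, -5, -9, -29, -65, …
h₀=f+g: left-lcm gives L₀, ord ≤ 2.
h=h₀': d/dx-closure on L₀ ⇒ L.
L = (44 + 466·x + 544·x^2 + 1728·x^3 + 384·x^4) + (-53 - 474·x - 599·x^2 - 1584·x^3 + 80·x^4 + 128·x^5)·Dx + (9 + 8·x + 55·x^2 - 144·x^3 - 464·x^4 - 128·x^5)·Dx^2  (order 2).
h: a_k = 1, -8, -26, -347/3, -3899/12, -65159/60, …
ICs: h(0) = 1, h′(0) = -8.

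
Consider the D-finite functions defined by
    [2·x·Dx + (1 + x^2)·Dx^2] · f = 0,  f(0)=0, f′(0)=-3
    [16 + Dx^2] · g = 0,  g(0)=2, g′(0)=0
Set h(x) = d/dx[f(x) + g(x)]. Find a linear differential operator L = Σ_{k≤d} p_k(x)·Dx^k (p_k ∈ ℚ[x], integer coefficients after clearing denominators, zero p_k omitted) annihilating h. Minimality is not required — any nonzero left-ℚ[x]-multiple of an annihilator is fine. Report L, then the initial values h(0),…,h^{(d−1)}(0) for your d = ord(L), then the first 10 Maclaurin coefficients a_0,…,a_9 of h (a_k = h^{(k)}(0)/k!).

L = (64·x + 704·x^3 + 256·x^5) + (112 + 416·x^2 + 432·x^4 + 128·x^6)·Dx + (4·x + 44·x^3 + 16·x^5)·Dx^2 + (7 + 26·x^2 + 27·x^4 + 8·x^6)·Dx^3  (order 3).
h: a_k = -3, -32, 3, 256/3, -3, -1024/15, 3, 8192/315, -3, -16384/2835, …
ICs: h(0) = -3, h′(0) = -32, h′′(0) = 6.

f: a_k = 0, -3, 0, 1, 0, -3/5, 0, 3/7, 0, -1/3, …
g: a_k = 2, 0, -16, 0, 64/3, 0, -512/45, 0, 1024/315, 0, …
L₀ := lclm(L_f,L_g); ord L₀ ≤ 2+2.
h=h₀': d/dx-closure on L₀ ⇒ L.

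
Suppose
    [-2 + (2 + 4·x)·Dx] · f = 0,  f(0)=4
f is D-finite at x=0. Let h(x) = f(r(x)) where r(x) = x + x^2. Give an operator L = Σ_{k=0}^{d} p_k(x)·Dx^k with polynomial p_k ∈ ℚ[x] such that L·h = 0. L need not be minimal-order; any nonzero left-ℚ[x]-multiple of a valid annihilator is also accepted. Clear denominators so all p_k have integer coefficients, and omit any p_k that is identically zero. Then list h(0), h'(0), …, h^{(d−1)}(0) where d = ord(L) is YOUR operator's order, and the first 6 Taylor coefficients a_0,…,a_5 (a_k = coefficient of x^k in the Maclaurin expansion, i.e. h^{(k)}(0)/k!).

f: a_k = 4, 4, -2, 2, -5/2, 7/2, …
L₀ from L_f via x↦r, Dx↦r'^{-1}Dx.
L = (-1 - 2·x) + (1 + 2·x + 2·x^2)·Dx  (order 1).
h: a_k = 4, 4, 2, -2, 3/2, -1/2, …
ICs: h(0) = 4.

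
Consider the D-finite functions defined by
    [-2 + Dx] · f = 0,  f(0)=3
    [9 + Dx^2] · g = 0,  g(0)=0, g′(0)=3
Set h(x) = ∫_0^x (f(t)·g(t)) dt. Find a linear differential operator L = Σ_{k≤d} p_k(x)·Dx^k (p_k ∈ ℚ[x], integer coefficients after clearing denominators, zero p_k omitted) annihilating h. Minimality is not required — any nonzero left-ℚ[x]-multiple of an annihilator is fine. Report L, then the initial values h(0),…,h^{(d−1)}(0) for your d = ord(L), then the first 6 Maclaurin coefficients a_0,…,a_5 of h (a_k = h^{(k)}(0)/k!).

f: a_k = 3, 6, 6, 4, 2, 4/5, …
g: a_k = 0, 3, 0, -9/2, 0, 81/40, …
h₀=f·g: eliminate ⇒ L₀, order ≤ 1·2.
h=∫₀ˣh₀: take L = L₀·Dx.
L = 13·Dx - 4·Dx^2 + Dx^3  (order 3).
h: a_k = 0, 0, 9/2, 6, 9/8, -3, …
ICs: h(0) = 0, h′(0) = 0, h′′(0) = 9.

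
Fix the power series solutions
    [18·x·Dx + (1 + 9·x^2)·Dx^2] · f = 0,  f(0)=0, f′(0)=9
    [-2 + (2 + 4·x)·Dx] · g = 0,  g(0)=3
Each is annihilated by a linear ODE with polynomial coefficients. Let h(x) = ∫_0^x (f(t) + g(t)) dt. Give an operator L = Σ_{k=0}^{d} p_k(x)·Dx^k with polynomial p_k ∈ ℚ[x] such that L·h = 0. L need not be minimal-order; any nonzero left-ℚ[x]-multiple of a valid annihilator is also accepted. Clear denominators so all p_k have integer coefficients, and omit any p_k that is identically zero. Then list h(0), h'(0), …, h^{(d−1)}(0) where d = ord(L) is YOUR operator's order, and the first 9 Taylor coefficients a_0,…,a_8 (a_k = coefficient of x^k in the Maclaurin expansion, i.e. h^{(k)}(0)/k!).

L = (-36 - 180·x + 972·x^2 + 972·x^3)·Dx^2 + (-42 - 144·x + 720·x^2 + 3888·x^3 + 3402·x^4)·Dx^3 + (-2 + 32·x + 108·x^2 + 396·x^3 + 1134·x^4 + 972·x^5)·Dx^4  (order 4).
h: a_k = 0, 3, 6, -1/2, -51/8, -3/8, 1979/80, -9/16, -104283/896, …
ICs: h(0) = 0, h′(0) = 3, h′′(0) = 12, h′′′(0) = -3.

f: a_k = 0, 9, 0, -27, 0, 729/5, 0, -6561/7, 0, …
g: a_k = 3, 3, -3/2, 3/2, -15/8, 21/8, -63/16, 99/16, -1287/128, …
f+g: L₀ = lclm(L_f,L_g), ord ≤ 2+1.
h=∫h₀ ⇒ L = L₀·Dx.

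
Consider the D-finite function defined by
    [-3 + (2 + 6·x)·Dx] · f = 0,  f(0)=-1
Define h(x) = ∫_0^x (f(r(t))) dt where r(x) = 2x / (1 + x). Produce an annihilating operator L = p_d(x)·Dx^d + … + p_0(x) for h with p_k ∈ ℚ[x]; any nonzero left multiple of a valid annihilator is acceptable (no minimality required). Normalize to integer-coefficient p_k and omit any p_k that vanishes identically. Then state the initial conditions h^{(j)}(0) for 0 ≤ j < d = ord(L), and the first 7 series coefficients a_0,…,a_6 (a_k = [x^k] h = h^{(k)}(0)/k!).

L = -3·Dx + (1 + 8·x + 7·x^2)·Dx^2  (order 2).
h: a_k = 0, -1, -3/2, 5/2, -51/8, 861/40, -1379/16, …
ICs: h(0) = 0, h′(0) = -1.

f: a_k = -1, -3/2, 9/8, -27/16, 405/128, -1701/256, 15309/1024, …
f∘r: x↦r, Dx↦Dx/r' in L_f ⇒ L₀.
h=∫₀ˣh₀: take L = L₀·Dx.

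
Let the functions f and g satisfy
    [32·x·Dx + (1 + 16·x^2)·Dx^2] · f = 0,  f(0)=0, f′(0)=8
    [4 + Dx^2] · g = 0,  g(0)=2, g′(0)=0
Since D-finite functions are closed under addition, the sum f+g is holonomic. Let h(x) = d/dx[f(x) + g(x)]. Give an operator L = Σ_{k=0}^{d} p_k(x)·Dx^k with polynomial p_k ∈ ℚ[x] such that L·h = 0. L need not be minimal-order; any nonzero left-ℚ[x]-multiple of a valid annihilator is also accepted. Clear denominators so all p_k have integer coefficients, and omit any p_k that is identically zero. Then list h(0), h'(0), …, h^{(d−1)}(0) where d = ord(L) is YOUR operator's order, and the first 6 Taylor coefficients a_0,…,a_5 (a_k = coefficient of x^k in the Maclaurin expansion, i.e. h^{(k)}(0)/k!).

f: a_k = 0, 8, 0, -128/3, 0, 2048/5, …
g: a_k = 2, 0, -4, 0, 4/3, 0, …
Weyl lclm of L_f,L_g ⇒ L₀ (ord ≤ 4).
Derive L from L₀ (diff closure).
L = (-6016·x + 102400·x^3 + 32768·x^5) + (-28 + 1216·x^2 + 27648·x^4 + 16384·x^6)·Dx + (-1504·x + 25600·x^3 + 8192·x^5)·Dx^2 + (-7 + 304·x^2 + 6912·x^4 + 4096·x^6)·Dx^3  (order 3).
h: a_k = 8, -8, -128, 16/3, 2048, -16/15, …
ICs: h(0) = 8, h′(0) = -8, h′′(0) = -256.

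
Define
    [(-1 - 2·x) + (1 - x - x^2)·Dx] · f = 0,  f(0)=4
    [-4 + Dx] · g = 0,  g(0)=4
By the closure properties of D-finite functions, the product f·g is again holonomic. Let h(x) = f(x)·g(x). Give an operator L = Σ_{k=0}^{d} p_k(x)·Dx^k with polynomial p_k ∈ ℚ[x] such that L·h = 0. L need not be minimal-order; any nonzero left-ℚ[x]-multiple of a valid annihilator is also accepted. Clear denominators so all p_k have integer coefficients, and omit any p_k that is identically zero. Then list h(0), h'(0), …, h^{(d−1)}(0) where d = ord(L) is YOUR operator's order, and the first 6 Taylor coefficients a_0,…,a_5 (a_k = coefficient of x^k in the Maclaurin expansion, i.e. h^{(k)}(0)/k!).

L = (5 - 2·x - 4·x^2) + (-1 + x + x^2)·Dx  (order 1).
h: a_k = 16, 80, 224, 1424/3, 2608/3, 22208/15, …
ICs: h(0) = 16.

f: a_k = 4, 4, 8, 12, 20, 32, …
g: a_k = 4, 16, 32, 128/3, 128/3, 512/15, …
h₀=f·g: eliminate ⇒ L₀, order ≤ 1·1.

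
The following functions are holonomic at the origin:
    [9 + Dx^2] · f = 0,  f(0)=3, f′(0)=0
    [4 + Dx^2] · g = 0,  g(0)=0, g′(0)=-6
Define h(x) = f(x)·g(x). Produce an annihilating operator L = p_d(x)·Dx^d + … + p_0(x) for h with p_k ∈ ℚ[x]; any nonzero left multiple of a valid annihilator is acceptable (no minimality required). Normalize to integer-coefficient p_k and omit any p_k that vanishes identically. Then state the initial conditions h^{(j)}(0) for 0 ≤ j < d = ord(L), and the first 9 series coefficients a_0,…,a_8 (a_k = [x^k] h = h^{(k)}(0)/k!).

f: a_k = 3, 0, -27/2, 0, 81/8, 0, -243/80, 0, 2187/4480, …
g: a_k = 0, -6, 0, 4, 0, -4/5, 0, 8/105, 0, …
f·g: L₀ = L_f ⊗_s L_g, ord ≤ 2·2.
L = 25 + 26·Dx^2 + Dx^4  (order 4).
h: a_k = 0, -18, 0, 93, 0, -2343/20, 0, 19531/280, 0, …
ICs: h(0) = 0, h′(0) = -18, h′′(0) = 0, h′′′(0) = 558.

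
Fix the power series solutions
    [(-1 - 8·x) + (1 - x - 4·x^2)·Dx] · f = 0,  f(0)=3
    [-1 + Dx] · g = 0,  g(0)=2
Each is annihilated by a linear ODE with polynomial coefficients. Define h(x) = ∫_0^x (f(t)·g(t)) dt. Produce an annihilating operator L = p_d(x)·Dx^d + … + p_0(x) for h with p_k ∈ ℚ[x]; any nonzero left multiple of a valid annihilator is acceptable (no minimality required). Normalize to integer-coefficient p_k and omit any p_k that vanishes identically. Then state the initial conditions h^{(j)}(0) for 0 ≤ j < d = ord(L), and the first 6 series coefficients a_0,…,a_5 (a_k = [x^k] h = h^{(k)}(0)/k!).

f: a_k = 3, 3, 15, 27, 87, 195, …
g: a_k = 2, 2, 1, 1/3, 1/12, 1/60, …
Product ⇒ symmetric product L₀, ord ≤ 1.
h=∫₀ˣh₀: take L = L₀·Dx.
L = (2 + 7·x - 4·x^2)·Dx + (-1 + x + 4·x^2)·Dx^2  (order 2).
h: a_k = 0, 6, 6, 13, 22, 977/20, …
ICs: h(0) = 0, h′(0) = 6.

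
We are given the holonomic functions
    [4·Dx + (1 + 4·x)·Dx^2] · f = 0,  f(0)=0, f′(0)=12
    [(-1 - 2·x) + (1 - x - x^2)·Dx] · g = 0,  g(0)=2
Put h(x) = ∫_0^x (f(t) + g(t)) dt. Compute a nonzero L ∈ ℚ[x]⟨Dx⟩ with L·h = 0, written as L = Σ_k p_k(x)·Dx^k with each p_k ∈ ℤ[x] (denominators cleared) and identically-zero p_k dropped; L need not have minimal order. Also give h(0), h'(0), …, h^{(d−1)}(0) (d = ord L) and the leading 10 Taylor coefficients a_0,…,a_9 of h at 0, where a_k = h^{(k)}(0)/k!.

f: a_k = 0, 12, -24, 64, -192, 3072/5, -2048, 49152/7, -24576, 262144/3, …
g: a_k = 2, 2, 4, 6, 10, 16, 26, 42, 68, 110, …
Sum ⇒ L₀ = lclm(L_f,L_g) in ℚ(x)⟨Dx⟩.
h=∫₀ˣh₀: take L = L₀·Dx.
L = (-100 - 272·x - 392·x^2 - 144·x^3 - 96·x^4)·Dx^2 + (7 - 96·x - 434·x^2 - 540·x^3 - 304·x^4 - 160·x^5)·Dx^3 + (4 + 25·x + 28·x^2 - 46·x^3 - 73·x^4 - 76·x^5 - 32·x^6)·Dx^4  (order 4).
h: a_k = 0, 2, 7, -20/3, 35/2, -182/5, 1576/15, -2022/7, 24723/28, -24508/9, …
ICs: h(0) = 0, h′(0) = 2, h′′(0) = 14, h′′′(0) = -40.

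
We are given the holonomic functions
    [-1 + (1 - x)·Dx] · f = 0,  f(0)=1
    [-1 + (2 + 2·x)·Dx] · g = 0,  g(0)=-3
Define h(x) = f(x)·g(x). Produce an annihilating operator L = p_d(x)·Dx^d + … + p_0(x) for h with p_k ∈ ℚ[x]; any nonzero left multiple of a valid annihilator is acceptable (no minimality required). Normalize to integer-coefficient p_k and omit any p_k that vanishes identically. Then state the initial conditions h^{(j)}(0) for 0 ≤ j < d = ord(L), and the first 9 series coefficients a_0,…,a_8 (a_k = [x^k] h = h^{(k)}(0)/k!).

L = (3 + x) + (-2 + 2·x^2)·Dx  (order 1).
h: a_k = -3, -9/2, -33/8, -69/16, -537/128, -1095/256, -4317/1024, -8733/2048, -138441/32768, …
ICs: h(0) = -3.

f: a_k = 1, 1, 1, 1, 1, 1, 1, 1, 1, …
g: a_k = -3, -3/2, 3/8, -3/16, 15/128, -21/256, 63/1024, -99/2048, 1287/32768, …
Sym-product of L_f,L_g gives L₀ (≤ ord 1).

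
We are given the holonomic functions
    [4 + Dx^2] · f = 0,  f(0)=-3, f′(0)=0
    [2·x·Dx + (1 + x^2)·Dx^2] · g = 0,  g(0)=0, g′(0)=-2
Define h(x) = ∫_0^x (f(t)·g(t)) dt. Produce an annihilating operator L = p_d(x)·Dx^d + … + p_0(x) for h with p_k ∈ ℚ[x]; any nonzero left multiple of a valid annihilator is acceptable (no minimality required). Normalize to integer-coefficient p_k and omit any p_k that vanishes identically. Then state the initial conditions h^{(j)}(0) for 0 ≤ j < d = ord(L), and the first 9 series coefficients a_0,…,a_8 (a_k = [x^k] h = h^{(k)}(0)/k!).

L = (160 + 464·x^2 + 464·x^4 + 256·x^6 + 64·x^8)·Dx + (96·x + 224·x^3 + 192·x^5 + 64·x^7)·Dx^2 + (60 + 188·x^2 + 216·x^4 + 128·x^6 + 32·x^8)·Dx^3 + (24·x + 56·x^3 + 48·x^5 + 16·x^7)·Dx^4 + (5 + 18·x^2 + 25·x^4 + 16·x^6 + 4·x^8)·Dx^5  (order 5).
h: a_k = 0, 0, 3, 0, -7/2, 0, 23/15, 0, -269/420, …
ICs: h(0) = 0, h′(0) = 0, h′′(0) = 6, h′′′(0) = 0, h′′′′(0) = -84.

f: a_k = -3, 0, 6, 0, -2, 0, 4/15, 0, -2/105, …
g: a_k = 0, -2, 0, 2/3, 0, -2/5, 0, 2/7, 0, …
Sym-product of L_f,L_g gives L₀ (≤ ord 4).
Integrate: L := L₀·Dx.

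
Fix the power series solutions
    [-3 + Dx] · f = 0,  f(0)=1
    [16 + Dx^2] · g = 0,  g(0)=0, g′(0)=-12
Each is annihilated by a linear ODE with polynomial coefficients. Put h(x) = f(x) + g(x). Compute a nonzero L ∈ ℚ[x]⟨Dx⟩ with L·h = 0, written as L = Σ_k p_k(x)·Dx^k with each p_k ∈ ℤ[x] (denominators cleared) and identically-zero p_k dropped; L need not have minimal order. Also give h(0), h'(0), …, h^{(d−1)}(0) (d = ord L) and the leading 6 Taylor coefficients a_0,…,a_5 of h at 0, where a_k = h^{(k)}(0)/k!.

f: a_k = 1, 3, 9/2, 9/2, 27/8, 81/40, …
g: a_k = 0, -12, 0, 32, 0, -128/5, …
h₀=f+g: left-lcm gives L₀, ord ≤ 3.
L = -48 + 16·Dx - 3·Dx^2 + Dx^3  (order 3).
h: a_k = 1, -9, 9/2, 73/2, 27/8, -943/40, …
ICs: h(0) = 1, h′(0) = -9, h′′(0) = 9.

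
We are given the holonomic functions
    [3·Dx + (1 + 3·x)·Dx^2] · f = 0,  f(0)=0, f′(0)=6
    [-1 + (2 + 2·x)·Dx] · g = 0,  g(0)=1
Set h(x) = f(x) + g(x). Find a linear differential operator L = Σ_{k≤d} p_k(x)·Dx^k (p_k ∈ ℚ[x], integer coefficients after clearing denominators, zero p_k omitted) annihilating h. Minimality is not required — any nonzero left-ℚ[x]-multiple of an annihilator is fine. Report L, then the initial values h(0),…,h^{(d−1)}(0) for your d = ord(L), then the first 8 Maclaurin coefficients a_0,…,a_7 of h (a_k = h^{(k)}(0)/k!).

f: a_k = 0, 6, -9, 18, -81/2, 486/5, -243, 4374/7, …
g: a_k = 1, 1/2, -1/8, 1/16, -5/128, 7/256, -21/1024, 33/2048, …
Weyl lclm of L_f,L_g ⇒ L₀ (ord ≤ 3).
L = (27 + 9·x)·Dx + (69 + 126·x + 45·x^2)·Dx^2 + (10 + 46·x + 54·x^2 + 18·x^3)·Dx^3  (order 3).
h: a_k = 1, 13/2, -73/8, 289/16, -5189/128, 124451/1280, -248853/1024, 8958183/14336, …
ICs: h(0) = 1, h′(0) = 13/2, h′′(0) = -73/4.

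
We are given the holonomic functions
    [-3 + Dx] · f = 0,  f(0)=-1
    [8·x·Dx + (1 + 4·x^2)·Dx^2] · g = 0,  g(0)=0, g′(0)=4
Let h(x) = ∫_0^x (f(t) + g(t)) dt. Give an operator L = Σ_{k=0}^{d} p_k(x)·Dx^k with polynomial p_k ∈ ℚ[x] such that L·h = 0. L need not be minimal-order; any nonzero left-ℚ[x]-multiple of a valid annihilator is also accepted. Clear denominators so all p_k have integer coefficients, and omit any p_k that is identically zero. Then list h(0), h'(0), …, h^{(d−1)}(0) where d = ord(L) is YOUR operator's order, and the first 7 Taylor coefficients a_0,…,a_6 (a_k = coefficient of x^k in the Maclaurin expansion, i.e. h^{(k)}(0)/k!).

L = (24 - 72·x - 288·x^2 - 288·x^3)·Dx^2 + (-17 + 24·x^2 - 144·x^4)·Dx^3 + (3 + 8·x + 24·x^2 + 32·x^3 + 48·x^4)·Dx^4  (order 4).
h: a_k = 0, -1, 1/2, -3/2, -59/24, -27/40, 431/240, …
ICs: h(0) = 0, h′(0) = -1, h′′(0) = 1, h′′′(0) = -9.

f: a_k = -1, -3, -9/2, -9/2, -27/8, -81/40, -81/80, …
g: a_k = 0, 4, 0, -16/3, 0, 64/5, 0, …
L₀ := lclm(L_f,L_g); ord L₀ ≤ 1+2.
Integrate: L := L₀·Dx.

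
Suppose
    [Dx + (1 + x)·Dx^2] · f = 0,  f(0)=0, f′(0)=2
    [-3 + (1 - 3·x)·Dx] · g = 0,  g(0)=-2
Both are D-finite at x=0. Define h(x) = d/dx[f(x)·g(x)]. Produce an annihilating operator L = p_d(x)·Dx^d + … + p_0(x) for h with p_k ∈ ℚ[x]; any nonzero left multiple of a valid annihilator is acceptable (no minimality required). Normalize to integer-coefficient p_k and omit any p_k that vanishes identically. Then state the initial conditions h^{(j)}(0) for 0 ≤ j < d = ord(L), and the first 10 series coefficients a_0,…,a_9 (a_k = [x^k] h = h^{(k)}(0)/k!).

f: a_k = 0, 2, -1, 2/3, -1/2, 2/5, -1/3, 2/7, -1/4, 2/9, …
g: a_k = -2, -6, -18, -54, -162, -486, -1458, -4374, -13122, -39366, …
Product ⇒ symmetric product L₀, ord ≤ 2.
h=h₀': d/dx-closure on L₀ ⇒ L.
L = 12 + (7 + 15·x)·Dx + (-1 + 2·x + 3·x^2)·Dx^2  (order 2).
h: a_k = -4, -20, -94, -372, -1399, -25162/5, -88087/5, -2113948/35, -14269429/70, -14269345/21, …
ICs: h(0) = -4, h′(0) = -20.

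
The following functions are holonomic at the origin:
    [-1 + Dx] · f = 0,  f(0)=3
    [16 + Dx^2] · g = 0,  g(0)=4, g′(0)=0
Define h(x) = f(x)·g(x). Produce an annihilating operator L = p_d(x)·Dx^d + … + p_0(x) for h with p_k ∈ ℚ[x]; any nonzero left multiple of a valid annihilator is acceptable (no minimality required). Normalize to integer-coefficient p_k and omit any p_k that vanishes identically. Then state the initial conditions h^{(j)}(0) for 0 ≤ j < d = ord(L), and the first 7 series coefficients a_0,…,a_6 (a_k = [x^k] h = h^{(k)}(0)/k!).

L = 17 - 2·Dx + Dx^2  (order 2).
h: a_k = 12, 12, -90, -94, 161/2, 1121/10, -33/4, …
ICs: h(0) = 12, h′(0) = 12.

f: a_k = 3, 3, 3/2, 1/2, 1/8, 1/40, 1/240, …
g: a_k = 4, 0, -32, 0, 128/3, 0, -1024/45, …
Product ⇒ symmetric product L₀, ord ≤ 2.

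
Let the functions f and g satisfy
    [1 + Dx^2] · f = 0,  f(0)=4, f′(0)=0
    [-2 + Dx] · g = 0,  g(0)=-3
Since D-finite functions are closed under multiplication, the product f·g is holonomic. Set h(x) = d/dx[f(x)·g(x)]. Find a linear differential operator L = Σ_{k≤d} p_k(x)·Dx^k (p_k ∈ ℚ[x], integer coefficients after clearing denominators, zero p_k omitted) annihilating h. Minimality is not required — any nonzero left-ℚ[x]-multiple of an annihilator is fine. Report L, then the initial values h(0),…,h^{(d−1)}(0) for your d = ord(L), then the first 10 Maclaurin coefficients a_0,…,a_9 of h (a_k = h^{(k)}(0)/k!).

f: a_k = 4, 0, -2, 0, 1/6, 0, -1/180, 0, 1/10080, 0, …
g: a_k = -3, -6, -6, -4, -2, -4/5, -4/15, -8/105, -2/105, -4/945, …
f·g: L₀ = L_f ⊗_s L_g, ord ≤ 2·1.
Derive L from L₀ (diff closure).
L = 5 - 4·Dx + Dx^2  (order 2).
h: a_k = -24, -36, -12, 14, 19, 117/10, 139/30, 527/420, 359/1680, 79/10080, …
ICs: h(0) = -24, h′(0) = -36.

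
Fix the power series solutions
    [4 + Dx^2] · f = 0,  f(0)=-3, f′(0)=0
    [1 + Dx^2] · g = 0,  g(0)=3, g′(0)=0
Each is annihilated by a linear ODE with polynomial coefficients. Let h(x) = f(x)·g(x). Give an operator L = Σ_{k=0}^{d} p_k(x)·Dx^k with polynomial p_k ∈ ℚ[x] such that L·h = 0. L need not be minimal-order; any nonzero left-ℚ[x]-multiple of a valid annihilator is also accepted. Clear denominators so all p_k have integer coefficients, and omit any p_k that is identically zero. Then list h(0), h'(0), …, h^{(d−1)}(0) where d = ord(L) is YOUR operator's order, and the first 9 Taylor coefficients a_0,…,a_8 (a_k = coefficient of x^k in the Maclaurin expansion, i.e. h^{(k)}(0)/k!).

L = 9 + 10·Dx^2 + Dx^4  (order 4).
h: a_k = -9, 0, 45/2, 0, -123/8, 0, 73/16, 0, -3281/4480, …
ICs: h(0) = -9, h′(0) = 0, h′′(0) = 45, h′′′(0) = 0.

f: a_k = -3, 0, 6, 0, -2, 0, 4/15, 0, -2/105, …
g: a_k = 3, 0, -3/2, 0, 1/8, 0, -1/240, 0, 1/13440, …
L₀ := L_f ⊗_s L_g (sym. prod.), ord ≤ 4.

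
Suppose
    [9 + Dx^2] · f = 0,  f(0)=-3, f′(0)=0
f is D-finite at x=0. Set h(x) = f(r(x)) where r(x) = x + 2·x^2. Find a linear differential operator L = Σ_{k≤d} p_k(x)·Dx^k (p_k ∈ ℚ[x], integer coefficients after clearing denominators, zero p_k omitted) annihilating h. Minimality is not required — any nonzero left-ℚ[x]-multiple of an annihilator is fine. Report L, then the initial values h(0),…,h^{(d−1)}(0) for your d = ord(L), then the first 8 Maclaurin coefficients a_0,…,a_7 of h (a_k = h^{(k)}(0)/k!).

L = (9 + 108·x + 432·x^2 + 576·x^3) - 4·Dx + (1 + 4·x)·Dx^2  (order 2).
h: a_k = -3, 0, 27/2, 54, 351/8, -81, -19197/80, -5751/20, …
ICs: h(0) = -3, h′(0) = 0.

f: a_k = -3, 0, 27/2, 0, -81/8, 0, 243/80, 0, …
Change of var in L_f (x↦r) gives L₀.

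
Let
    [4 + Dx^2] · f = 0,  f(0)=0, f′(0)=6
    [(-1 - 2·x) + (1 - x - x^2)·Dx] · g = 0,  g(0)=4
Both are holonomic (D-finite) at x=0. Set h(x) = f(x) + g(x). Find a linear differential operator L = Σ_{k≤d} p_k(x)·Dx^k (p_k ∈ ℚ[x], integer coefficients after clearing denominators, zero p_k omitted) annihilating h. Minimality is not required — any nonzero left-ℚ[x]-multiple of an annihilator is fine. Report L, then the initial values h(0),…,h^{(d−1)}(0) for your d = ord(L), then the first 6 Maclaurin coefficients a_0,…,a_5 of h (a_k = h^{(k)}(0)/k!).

f: a_k = 0, 6, 0, -4, 0, 4/5, …
g: a_k = 4, 4, 8, 12, 20, 32, …
Weyl lclm of L_f,L_g ⇒ L₀ (ord ≤ 3).
L = (-44 - 96·x - 32·x^2 - 48·x^3 - 40·x^4 - 16·x^5) + (16 - 20·x - 8·x^2 + 16·x^3 - 12·x^4 - 24·x^5 - 8·x^6)·Dx + (-11 - 24·x - 8·x^2 - 12·x^3 - 10·x^4 - 4·x^5)·Dx^2 + (4 - 5·x - 2·x^2 + 4·x^3 - 3·x^4 - 6·x^5 - 2·x^6)·Dx^3  (order 3).
h: a_k = 4, 10, 8, 8, 20, 164/5, …
ICs: h(0) = 4, h′(0) = 10, h′′(0) = 16.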